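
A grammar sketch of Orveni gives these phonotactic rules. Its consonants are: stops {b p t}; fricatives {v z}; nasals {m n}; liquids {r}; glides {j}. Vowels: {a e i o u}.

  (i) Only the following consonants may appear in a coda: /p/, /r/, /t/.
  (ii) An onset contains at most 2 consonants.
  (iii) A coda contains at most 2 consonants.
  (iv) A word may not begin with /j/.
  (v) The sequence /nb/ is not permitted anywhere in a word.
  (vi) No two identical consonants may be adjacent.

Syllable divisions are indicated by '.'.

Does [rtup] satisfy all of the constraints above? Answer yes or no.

[rtup] — σ1 onset /rt/ (2C), coda /p/ ok → well-formed

yes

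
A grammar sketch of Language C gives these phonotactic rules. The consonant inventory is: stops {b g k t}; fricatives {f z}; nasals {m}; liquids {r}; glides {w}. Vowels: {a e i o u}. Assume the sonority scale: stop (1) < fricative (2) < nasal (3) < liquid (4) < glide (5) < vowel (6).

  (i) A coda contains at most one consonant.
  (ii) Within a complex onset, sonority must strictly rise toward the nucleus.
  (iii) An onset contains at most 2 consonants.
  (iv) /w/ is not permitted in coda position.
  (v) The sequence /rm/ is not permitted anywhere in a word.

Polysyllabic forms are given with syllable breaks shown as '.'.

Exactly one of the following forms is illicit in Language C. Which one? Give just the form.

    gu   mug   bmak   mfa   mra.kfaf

mfa

gu — σ1 onset /g/, coda /∅/ ok → licit
mug — σ1 onset /m/, coda /g/ ok → licit
bmak — σ1 onset /bm/ (1→3 rises), coda /k/ ok → licit
mfa — violates constraint (ii): syllable 1 onset /mf/: /m/ (nasal, 3) → /f/ (fricative, 2) does not rise → illicit
mra.kfaf — σ1 onset /mr/ (3→4 rises), coda /∅/ ok; σ2 onset /kf/ (1→2 rises), coda /f/ ok → licit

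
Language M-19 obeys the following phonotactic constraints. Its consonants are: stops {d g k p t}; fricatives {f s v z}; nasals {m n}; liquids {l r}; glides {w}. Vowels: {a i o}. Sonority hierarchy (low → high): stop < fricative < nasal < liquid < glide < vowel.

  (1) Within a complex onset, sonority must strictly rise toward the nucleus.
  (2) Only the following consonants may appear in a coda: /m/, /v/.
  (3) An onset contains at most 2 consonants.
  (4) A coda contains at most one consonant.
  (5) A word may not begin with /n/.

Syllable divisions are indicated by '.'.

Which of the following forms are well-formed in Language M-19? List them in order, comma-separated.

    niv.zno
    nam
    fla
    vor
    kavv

niv.zno — violates constraint 5: word begins with /n/ → ill-formed
nam — violates constraint 5: word begins with /n/ → ill-formed
fla — σ1 onset /fl/ (2→4 rises), coda /∅/ ok → well-formed
vor — violates constraint 2: syllable 1 coda contains /r/, which is not a licensed coda consonant → ill-formed
kavv — violates constraint 4: syllable 1 coda /vv/ has 2 consonants (> 1) → ill-formed

fla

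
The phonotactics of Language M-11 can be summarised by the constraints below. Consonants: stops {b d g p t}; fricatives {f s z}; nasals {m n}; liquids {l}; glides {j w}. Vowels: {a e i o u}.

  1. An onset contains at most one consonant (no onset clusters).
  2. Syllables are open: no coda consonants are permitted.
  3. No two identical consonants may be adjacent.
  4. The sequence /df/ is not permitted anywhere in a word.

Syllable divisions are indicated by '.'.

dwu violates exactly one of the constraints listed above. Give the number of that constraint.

dwu: syllable 1 onset /dw/ has 2 consonants (> 1).
This is a violation of constraint 1: "An onset contains at most one consonant (no onset clusters)."
The remaining constraints (2, 3, 4) are satisfied.

1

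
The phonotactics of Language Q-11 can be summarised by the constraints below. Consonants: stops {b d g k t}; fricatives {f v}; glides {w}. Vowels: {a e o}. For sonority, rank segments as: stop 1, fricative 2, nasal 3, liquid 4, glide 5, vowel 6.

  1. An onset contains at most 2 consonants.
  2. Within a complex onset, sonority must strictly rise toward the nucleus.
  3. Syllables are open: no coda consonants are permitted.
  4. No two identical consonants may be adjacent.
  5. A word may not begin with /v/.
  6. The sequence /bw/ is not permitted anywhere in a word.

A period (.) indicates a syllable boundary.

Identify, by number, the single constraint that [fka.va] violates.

2

[fka.va]: syllable 1 onset /fk/: /f/ (fricative, 2) → /k/ (stop, 1) does not rise.
This is a violation of constraint 2: "Within a complex onset, sonority must strictly rise toward the nucleus."
The remaining constraints (1, 3, 4, 5, 6) are satisfied.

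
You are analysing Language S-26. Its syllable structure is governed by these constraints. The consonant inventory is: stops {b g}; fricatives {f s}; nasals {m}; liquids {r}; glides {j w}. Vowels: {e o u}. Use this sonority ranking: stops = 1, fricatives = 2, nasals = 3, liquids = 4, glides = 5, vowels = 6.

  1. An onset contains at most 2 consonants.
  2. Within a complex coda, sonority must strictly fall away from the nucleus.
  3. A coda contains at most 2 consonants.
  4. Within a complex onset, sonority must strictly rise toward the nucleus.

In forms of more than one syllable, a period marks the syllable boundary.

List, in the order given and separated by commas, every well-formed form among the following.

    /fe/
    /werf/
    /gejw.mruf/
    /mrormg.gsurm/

/fe/, /werf/

/fe/ — σ1 onset /f/, coda /∅/ ok → well-formed
/werf/ — σ1 onset /w/, coda /rf/ (4→2 falls) ok → well-formed
/gejw.mruf/ — violates constraint 2: syllable 1 coda /jw/: /j/ (glide, 5) → /w/ (glide, 5) does not fall → ill-formed
/mrormg.gsurm/ — violates constraint 3: syllable 1 coda /rmg/ has 3 consonants (> 2) → ill-formed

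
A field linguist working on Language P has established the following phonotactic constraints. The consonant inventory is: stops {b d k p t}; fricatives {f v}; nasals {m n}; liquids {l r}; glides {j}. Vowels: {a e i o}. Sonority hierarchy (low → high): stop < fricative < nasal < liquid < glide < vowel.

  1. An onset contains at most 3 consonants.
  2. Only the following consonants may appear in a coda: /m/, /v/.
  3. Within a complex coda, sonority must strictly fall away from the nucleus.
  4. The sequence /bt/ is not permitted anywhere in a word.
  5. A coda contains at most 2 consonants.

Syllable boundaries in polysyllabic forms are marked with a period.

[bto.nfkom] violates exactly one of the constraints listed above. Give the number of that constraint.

[bto.nfkom]: contains banned sequence /bt/.
This is a violation of constraint 4: "The sequence /bt/ is not permitted anywhere in a word."
The remaining constraints (1, 2, 3, 5) are satisfied.

4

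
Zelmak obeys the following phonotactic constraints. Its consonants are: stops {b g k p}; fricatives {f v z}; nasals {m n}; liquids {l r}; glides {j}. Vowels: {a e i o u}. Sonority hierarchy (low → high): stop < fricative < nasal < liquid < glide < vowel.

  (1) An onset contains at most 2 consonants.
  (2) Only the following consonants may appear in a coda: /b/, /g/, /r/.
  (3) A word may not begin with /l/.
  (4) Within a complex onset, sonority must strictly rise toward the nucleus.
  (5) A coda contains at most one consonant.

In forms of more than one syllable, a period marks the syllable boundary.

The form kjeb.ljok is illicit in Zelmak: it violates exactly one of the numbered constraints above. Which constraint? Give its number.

2

kjeb.ljok: syllable 2 coda contains /k/, which is not a licensed coda consonant.
This is a violation of constraint 2: "Only the following consonants may appear in a coda: /b/, /g/, /r/."
The remaining constraints (1, 3, 4, 5) are satisfied.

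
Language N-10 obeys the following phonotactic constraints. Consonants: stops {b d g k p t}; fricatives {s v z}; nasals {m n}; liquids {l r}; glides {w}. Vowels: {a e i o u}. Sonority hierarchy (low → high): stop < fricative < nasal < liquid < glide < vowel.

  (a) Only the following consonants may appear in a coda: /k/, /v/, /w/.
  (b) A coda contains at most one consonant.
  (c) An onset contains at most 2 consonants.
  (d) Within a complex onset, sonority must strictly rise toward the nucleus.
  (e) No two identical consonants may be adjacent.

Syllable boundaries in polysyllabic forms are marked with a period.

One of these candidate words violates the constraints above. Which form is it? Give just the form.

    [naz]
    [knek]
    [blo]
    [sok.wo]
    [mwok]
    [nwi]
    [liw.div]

[naz]

[naz] — violates constraint (a): syllable 1 coda contains /z/, which is not a licensed coda consonant → ill-formed
[knek] — σ1 onset /kn/ (1→3 rises), coda /k/ ok → well-formed
[blo] — σ1 onset /bl/ (1→4 rises), coda /∅/ ok → well-formed
[sok.wo] — σ1 onset /s/, coda /k/ ok; σ2 onset /w/, coda /∅/ ok → well-formed
[mwok] — σ1 onset /mw/ (3→5 rises), coda /k/ ok → well-formed
[nwi] — σ1 onset /nw/ (3→5 rises), coda /∅/ ok → well-formed
[liw.div] — σ1 onset /l/, coda /w/ ok; σ2 onset /d/, coda /v/ ok → well-formed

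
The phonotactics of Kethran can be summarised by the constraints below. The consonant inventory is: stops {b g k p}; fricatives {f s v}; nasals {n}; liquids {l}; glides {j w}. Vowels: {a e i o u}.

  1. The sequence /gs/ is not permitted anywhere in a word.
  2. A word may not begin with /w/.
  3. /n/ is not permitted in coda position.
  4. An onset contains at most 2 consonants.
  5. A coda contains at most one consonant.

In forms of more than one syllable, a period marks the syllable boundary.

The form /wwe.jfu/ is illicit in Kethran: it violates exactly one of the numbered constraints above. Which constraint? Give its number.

/wwe.jfu/: word begins with /w/.
This is a violation of constraint 2: "A word may not begin with /w/."
The remaining constraints (1, 3, 4, 5) are satisfied.

2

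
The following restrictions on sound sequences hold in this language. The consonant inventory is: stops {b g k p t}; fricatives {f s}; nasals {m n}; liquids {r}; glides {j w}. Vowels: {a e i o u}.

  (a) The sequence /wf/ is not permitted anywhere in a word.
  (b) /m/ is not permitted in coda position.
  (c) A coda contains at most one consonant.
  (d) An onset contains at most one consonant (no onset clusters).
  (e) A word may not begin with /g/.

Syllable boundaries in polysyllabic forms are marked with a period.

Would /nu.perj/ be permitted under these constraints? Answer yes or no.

/nu.perj/ — violates constraint (c): syllable 2 coda /rj/ has 2 consonants (> 1) → not permitted

no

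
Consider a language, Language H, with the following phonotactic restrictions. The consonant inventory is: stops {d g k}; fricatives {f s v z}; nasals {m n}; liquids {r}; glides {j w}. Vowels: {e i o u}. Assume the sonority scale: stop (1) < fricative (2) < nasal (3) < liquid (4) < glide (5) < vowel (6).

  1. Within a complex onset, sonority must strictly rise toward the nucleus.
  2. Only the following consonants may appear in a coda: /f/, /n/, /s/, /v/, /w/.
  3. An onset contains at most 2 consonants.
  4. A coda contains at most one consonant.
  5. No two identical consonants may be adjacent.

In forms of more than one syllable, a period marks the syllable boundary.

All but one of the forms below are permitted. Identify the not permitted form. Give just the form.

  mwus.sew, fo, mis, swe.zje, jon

mwus.sew

mwus.sew — violates constraint 5: adjacent identical consonants /ss/ → not permitted
fo — σ1 onset /f/, coda /∅/ ok → permitted
mis — σ1 onset /m/, coda /s/ ok → permitted
swe.zje — σ1 onset /sw/ (2→5 rises), coda /∅/ ok; σ2 onset /zj/ (2→5 rises), coda /∅/ ok → permitted
jon — σ1 onset /j/, coda /n/ ok → permitted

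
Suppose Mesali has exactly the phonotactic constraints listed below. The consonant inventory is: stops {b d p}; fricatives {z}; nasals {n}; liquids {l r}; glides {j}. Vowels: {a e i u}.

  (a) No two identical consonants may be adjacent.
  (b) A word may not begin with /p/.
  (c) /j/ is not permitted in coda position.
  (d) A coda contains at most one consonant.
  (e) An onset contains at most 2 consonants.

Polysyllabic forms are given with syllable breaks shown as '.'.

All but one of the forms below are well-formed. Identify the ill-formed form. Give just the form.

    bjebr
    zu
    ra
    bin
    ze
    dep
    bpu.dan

bjebr — violates constraint (d): syllable 1 coda /br/ has 2 consonants (> 1) → ill-formed
zu — σ1 onset /z/, coda /∅/ ok → well-formed
ra — σ1 onset /r/, coda /∅/ ok → well-formed
bin — σ1 onset /b/, coda /n/ ok → well-formed
ze — σ1 onset /z/, coda /∅/ ok → well-formed
dep — σ1 onset /d/, coda /p/ ok → well-formed
bpu.dan — σ1 onset /bp/ (2C), coda /∅/ ok; σ2 onset /d/, coda /n/ ok → well-formed

bjebr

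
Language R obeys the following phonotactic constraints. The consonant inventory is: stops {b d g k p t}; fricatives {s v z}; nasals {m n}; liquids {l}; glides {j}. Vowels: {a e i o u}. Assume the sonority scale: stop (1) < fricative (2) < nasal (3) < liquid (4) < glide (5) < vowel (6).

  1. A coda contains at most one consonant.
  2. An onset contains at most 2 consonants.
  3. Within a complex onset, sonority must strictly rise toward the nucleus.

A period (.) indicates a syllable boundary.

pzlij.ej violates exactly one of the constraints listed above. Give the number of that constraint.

pzlij.ej: syllable 1 onset /pzl/ has 3 consonants (> 2).
This is a violation of constraint 2: "An onset contains at most 2 consonants."
The remaining constraints (1, 3) are satisfied.

2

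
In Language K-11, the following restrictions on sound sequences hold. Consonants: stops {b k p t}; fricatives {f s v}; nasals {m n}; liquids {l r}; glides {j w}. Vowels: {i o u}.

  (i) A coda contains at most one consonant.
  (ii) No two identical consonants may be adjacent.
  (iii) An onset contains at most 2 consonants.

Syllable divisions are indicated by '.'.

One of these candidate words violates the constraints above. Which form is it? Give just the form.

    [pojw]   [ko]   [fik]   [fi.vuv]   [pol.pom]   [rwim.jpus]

[pojw]

[pojw] — violates constraint (i): syllable 1 coda /jw/ has 2 consonants (> 1) → illicit
[ko] — σ1 onset /k/, coda /∅/ ok → licit
[fik] — σ1 onset /f/, coda /k/ ok → licit
[fi.vuv] — σ1 onset /f/, coda /∅/ ok; σ2 onset /v/, coda /v/ ok → licit
[pol.pom] — σ1 onset /p/, coda /l/ ok; σ2 onset /p/, coda /m/ ok → licit
[rwim.jpus] — σ1 onset /rw/ (2C), coda /m/ ok; σ2 onset /jp/ (2C), coda /s/ ok → licit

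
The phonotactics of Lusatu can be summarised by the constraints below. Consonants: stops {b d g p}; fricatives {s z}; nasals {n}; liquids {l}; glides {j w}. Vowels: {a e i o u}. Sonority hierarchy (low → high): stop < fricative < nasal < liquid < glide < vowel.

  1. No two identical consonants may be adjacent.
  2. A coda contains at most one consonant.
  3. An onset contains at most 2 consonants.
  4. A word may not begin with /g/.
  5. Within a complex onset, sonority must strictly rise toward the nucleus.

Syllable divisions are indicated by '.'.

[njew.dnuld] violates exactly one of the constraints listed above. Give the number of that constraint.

2

[njew.dnuld]: syllable 2 coda /ld/ has 2 consonants (> 1).
This is a violation of constraint 2: "A coda contains at most one consonant."
The remaining constraints (1, 3, 4, 5) are satisfied.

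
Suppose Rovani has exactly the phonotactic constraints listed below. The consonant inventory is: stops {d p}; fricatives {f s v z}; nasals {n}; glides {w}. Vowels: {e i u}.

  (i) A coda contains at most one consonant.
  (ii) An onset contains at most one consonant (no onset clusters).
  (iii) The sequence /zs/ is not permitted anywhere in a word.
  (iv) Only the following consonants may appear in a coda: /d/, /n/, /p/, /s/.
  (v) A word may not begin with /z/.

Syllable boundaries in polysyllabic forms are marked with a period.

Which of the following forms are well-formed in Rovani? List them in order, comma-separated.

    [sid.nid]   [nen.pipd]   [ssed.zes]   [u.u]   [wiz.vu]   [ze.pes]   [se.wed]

[sid.nid] — σ1 onset /s/, coda /d/ ok; σ2 onset /n/, coda /d/ ok → well-formed
[nen.pipd] — violates constraint (i): syllable 2 coda /pd/ has 2 consonants (> 1) → ill-formed
[ssed.zes] — violates constraint (ii): syllable 1 onset /ss/ has 2 consonants (> 1) → ill-formed
[u.u] — σ1 onset /∅/, coda /∅/ ok; σ2 onset /∅/, coda /∅/ ok → well-formed
[wiz.vu] — violates constraint (iv): syllable 1 coda contains /z/, which is not a licensed coda consonant → ill-formed
[ze.pes] — violates constraint (v): word begins with /z/ → ill-formed
[se.wed] — σ1 onset /s/, coda /∅/ ok; σ2 onset /w/, coda /d/ ok → well-formed

[sid.nid], [u.u], [se.wed]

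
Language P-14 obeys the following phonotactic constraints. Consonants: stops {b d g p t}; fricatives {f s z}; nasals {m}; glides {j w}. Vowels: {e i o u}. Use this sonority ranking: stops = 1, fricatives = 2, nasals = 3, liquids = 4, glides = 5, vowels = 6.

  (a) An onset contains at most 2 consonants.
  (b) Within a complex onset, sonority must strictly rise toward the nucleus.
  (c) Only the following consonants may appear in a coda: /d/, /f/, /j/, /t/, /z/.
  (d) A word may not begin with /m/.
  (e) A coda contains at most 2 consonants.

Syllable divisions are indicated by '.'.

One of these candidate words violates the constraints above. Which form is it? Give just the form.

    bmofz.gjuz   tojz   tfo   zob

zob

bmofz.gjuz — σ1 onset /bm/ (1→3 rises), coda /fz/ (2C) ok; σ2 onset /gj/ (1→5 rises), coda /z/ ok → well-formed
tojz — σ1 onset /t/, coda /jz/ (2C) ok → well-formed
tfo — σ1 onset /tf/ (1→2 rises), coda /∅/ ok → well-formed
zob — violates constraint (c): syllable 1 coda contains /b/, which is not a licensed coda consonant → ill-formed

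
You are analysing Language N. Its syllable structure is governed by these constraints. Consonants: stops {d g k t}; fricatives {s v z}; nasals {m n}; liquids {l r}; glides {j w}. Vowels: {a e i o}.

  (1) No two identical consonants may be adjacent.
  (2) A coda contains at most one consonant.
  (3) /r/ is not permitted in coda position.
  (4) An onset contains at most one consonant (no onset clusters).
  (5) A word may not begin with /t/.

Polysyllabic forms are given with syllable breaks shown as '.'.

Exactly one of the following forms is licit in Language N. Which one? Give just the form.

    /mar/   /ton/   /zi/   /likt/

/zi/

/mar/ — violates constraint 3: syllable 1 coda contains /r/ → illicit
/ton/ — violates constraint 5: word begins with /t/ → illicit
/zi/ — σ1 onset /z/, coda /∅/ ok → licit
/likt/ — violates constraint 2: syllable 1 coda /kt/ has 2 consonants (> 1) → illicit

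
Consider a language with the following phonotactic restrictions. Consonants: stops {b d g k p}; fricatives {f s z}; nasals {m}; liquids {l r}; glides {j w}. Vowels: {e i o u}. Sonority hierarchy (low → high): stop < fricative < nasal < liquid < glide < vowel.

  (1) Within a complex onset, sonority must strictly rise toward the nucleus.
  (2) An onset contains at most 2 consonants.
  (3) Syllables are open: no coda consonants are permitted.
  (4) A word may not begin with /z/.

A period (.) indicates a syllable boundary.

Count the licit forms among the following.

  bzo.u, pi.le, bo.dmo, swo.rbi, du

bzo.u — σ1 onset /bz/ (1→2 rises), coda /∅/ ok; σ2 onset /∅/, coda /∅/ ok → licit
pi.le — σ1 onset /p/, coda /∅/ ok; σ2 onset /l/, coda /∅/ ok → licit
bo.dmo — σ1 onset /b/, coda /∅/ ok; σ2 onset /dm/ (1→3 rises), coda /∅/ ok → licit
swo.rbi — violates constraint 1: syllable 2 onset /rb/: /r/ (liquid, 4) → /b/ (stop, 1) does not rise → illicit
du — σ1 onset /d/, coda /∅/ ok → licit
Licit: bzo.u, pi.le, bo.dmo, du → 4.

4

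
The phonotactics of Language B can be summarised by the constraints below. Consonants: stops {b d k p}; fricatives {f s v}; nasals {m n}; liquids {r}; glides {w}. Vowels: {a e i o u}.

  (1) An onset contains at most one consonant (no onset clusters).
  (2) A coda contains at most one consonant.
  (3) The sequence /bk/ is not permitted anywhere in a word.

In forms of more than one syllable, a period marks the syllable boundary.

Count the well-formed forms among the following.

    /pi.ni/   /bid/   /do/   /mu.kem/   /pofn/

4

/pi.ni/ — σ1 onset /p/, coda /∅/ ok; σ2 onset /n/, coda /∅/ ok → well-formed
/bid/ — σ1 onset /b/, coda /d/ ok → well-formed
/do/ — σ1 onset /d/, coda /∅/ ok → well-formed
/mu.kem/ — σ1 onset /m/, coda /∅/ ok; σ2 onset /k/, coda /m/ ok → well-formed
/pofn/ — violates constraint 2: syllable 1 coda /fn/ has 2 consonants (> 1) → ill-formed
Well-formed: /pi.ni/, /bid/, /do/, /mu.kem/ → 4.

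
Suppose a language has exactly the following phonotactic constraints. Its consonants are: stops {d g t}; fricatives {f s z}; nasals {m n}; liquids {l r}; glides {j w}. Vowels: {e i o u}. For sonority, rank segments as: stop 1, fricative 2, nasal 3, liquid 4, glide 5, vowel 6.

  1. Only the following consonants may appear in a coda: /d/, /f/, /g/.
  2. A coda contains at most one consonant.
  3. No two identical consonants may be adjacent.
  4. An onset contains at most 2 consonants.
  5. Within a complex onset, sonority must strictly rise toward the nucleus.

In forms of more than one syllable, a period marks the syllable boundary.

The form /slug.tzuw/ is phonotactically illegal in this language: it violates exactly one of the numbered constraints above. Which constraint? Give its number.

/slug.tzuw/: syllable 2 coda contains /w/, which is not a licensed coda consonant.
This is a violation of constraint 1: "Only the following consonants may appear in a coda: /d/, /f/, /g/."
The remaining constraints (2, 3, 4, 5) are satisfied.

1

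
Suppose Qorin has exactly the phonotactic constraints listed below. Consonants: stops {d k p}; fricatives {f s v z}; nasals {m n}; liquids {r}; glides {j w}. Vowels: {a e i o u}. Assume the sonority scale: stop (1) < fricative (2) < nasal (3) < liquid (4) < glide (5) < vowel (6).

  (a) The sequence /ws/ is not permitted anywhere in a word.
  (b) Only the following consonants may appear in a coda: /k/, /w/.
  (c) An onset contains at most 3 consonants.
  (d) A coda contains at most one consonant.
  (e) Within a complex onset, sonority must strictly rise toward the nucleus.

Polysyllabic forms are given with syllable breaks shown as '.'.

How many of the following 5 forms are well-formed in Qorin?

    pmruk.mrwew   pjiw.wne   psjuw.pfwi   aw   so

4

pmruk.mrwew — σ1 onset /pmr/ (1→3→4 rises), coda /k/ ok; σ2 onset /mrw/ (3→4→5 rises), coda /w/ ok → well-formed
pjiw.wne — violates constraint (e): syllable 2 onset /wn/: /w/ (glide, 5) → /n/ (nasal, 3) does not rise → ill-formed
psjuw.pfwi — σ1 onset /psj/ (1→2→5 rises), coda /w/ ok; σ2 onset /pfw/ (1→2→5 rises), coda /∅/ ok → well-formed
aw — σ1 onset /∅/, coda /w/ ok → well-formed
so — σ1 onset /s/, coda /∅/ ok → well-formed
Well-formed: pmruk.mrwew, psjuw.pfwi, aw, so → 4.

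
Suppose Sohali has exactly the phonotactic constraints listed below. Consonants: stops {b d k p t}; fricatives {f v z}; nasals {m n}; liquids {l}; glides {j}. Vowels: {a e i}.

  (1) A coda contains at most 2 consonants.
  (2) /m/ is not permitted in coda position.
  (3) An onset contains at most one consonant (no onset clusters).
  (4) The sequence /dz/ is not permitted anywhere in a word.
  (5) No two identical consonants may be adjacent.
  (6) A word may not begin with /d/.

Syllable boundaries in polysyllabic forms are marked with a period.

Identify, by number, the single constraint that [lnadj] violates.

[lnadj]: syllable 1 onset /ln/ has 2 consonants (> 1).
This is a violation of constraint 3: "An onset contains at most one consonant (no onset clusters)."
The remaining constraints (1, 2, 4, 5, 6) are satisfied.

3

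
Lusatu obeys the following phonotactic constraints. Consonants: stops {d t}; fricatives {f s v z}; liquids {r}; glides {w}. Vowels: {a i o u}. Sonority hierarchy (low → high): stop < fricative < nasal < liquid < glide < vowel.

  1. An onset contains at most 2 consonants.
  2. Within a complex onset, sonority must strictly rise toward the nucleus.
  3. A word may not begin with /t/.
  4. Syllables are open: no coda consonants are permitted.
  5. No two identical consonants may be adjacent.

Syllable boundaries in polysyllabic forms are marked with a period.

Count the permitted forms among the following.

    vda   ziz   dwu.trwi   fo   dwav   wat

vda — violates constraint 2: syllable 1 onset /vd/: /v/ (fricative, 2) → /d/ (stop, 1) does not rise → not permitted
ziz — violates constraint 4: syllable 1 coda /z/ has 1 consonant (> 0) → not permitted
dwu.trwi — violates constraint 1: syllable 2 onset /trw/ has 3 consonants (> 2) → not permitted
fo — σ1 onset /f/, coda /∅/ ok → permitted
dwav — violates constraint 4: syllable 1 coda /v/ has 1 consonant (> 0) → not permitted
wat — violates constraint 4: syllable 1 coda /t/ has 1 consonant (> 0) → not permitted
Permitted: fo → 1.

1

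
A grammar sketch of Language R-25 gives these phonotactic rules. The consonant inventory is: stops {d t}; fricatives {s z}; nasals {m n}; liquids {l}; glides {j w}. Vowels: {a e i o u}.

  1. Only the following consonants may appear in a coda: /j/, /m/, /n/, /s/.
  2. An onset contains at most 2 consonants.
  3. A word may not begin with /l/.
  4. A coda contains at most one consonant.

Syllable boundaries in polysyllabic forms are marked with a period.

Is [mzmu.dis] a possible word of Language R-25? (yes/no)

[mzmu.dis] — violates constraint 2: syllable 1 onset /mzm/ has 3 consonants (> 2) → illicit

no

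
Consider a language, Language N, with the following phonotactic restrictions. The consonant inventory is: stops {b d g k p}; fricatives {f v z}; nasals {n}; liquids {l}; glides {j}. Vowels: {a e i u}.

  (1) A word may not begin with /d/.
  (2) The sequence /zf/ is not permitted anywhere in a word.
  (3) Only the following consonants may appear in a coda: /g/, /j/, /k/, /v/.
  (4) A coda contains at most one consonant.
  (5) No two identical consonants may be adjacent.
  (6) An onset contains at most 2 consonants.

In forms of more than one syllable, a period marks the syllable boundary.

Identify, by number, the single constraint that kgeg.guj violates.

kgeg.guj: adjacent identical consonants /gg/.
This is a violation of constraint 5: "No two identical consonants may be adjacent."
The remaining constraints (1, 2, 3, 4, 6) are satisfied.

5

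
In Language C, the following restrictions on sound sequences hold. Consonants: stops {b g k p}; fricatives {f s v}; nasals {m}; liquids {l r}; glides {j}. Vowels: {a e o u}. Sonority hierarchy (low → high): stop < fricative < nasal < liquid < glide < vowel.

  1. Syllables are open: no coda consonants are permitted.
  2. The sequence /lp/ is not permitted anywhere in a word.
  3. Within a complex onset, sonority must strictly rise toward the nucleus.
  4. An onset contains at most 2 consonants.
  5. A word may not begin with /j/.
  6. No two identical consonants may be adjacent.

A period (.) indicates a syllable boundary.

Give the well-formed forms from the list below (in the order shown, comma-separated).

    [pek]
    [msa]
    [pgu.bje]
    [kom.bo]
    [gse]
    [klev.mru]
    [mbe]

[gse]

[pek] — violates constraint 1: syllable 1 coda /k/ has 1 consonant (> 0) → ill-formed
[msa] — violates constraint 3: syllable 1 onset /ms/: /m/ (nasal, 3) → /s/ (fricative, 2) does not rise → ill-formed
[pgu.bje] — violates constraint 3: syllable 1 onset /pg/: /p/ (stop, 1) → /g/ (stop, 1) does not rise → ill-formed
[kom.bo] — violates constraint 1: syllable 1 coda /m/ has 1 consonant (> 0) → ill-formed
[gse] — σ1 onset /gs/ (1→2 rises), coda /∅/ ok → well-formed
[klev.mru] — violates constraint 1: syllable 1 coda /v/ has 1 consonant (> 0) → ill-formed
[mbe] — violates constraint 3: syllable 1 onset /mb/: /m/ (nasal, 3) → /b/ (stop, 1) does not rise → ill-formed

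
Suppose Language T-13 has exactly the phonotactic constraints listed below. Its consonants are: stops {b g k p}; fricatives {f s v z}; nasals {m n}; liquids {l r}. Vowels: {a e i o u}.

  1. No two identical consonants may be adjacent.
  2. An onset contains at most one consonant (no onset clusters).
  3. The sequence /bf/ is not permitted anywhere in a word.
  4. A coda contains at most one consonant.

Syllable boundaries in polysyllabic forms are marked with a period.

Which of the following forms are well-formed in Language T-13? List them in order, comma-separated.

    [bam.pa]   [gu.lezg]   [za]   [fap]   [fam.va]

[bam.pa] — σ1 onset /b/, coda /m/ ok; σ2 onset /p/, coda /∅/ ok → well-formed
[gu.lezg] — violates constraint 4: syllable 2 coda /zg/ has 2 consonants (> 1) → ill-formed
[za] — σ1 onset /z/, coda /∅/ ok → well-formed
[fap] — σ1 onset /f/, coda /p/ ok → well-formed
[fam.va] — σ1 onset /f/, coda /m/ ok; σ2 onset /v/, coda /∅/ ok → well-formed

[bam.pa], [za], [fap], [fam.va]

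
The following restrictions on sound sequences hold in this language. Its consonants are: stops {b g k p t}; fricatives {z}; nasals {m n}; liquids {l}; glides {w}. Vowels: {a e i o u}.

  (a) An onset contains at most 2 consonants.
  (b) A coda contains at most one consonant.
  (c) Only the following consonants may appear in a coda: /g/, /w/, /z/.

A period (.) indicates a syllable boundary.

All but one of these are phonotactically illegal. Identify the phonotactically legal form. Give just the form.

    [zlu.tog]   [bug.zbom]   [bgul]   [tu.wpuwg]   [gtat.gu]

[zlu.tog]

[zlu.tog] — σ1 onset /zl/ (2C), coda /∅/ ok; σ2 onset /t/, coda /g/ ok → phonotactically legal
[bug.zbom] — violates constraint (c): syllable 2 coda contains /m/, which is not a licensed coda consonant → phonotactically illegal
[bgul] — violates constraint (c): syllable 1 coda contains /l/, which is not a licensed coda consonant → phonotactically illegal
[tu.wpuwg] — violates constraint (b): syllable 2 coda /wg/ has 2 consonants (> 1) → phonotactically illegal
[gtat.gu] — violates constraint (c): syllable 1 coda contains /t/, which is not a licensed coda consonant → phonotactically illegal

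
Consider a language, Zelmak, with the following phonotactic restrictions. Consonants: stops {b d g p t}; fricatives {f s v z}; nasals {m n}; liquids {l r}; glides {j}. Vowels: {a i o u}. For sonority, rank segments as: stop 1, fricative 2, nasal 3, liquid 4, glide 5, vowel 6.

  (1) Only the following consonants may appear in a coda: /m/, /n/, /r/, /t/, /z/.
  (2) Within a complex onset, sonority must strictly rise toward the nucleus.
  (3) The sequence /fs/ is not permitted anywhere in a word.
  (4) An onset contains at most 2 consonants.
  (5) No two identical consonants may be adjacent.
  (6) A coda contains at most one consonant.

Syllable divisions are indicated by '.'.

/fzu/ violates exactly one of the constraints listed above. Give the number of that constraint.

/fzu/: syllable 1 onset /fz/: /f/ (fricative, 2) → /z/ (fricative, 2) does not rise.
This is a violation of constraint 2: "Within a complex onset, sonority must strictly rise toward the nucleus."
The remaining constraints (1, 3, 4, 5, 6) are satisfied.

2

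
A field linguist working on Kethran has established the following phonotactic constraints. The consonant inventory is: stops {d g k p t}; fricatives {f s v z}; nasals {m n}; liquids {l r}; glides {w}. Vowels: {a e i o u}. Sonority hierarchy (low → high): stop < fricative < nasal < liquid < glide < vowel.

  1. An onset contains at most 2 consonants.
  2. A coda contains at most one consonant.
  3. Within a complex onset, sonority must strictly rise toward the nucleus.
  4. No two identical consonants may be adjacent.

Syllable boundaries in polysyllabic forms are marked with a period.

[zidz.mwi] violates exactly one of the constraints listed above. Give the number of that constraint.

[zidz.mwi]: syllable 1 coda /dz/ has 2 consonants (> 1).
This is a violation of constraint 2: "A coda contains at most one consonant."
The remaining constraints (1, 3, 4) are satisfied.

2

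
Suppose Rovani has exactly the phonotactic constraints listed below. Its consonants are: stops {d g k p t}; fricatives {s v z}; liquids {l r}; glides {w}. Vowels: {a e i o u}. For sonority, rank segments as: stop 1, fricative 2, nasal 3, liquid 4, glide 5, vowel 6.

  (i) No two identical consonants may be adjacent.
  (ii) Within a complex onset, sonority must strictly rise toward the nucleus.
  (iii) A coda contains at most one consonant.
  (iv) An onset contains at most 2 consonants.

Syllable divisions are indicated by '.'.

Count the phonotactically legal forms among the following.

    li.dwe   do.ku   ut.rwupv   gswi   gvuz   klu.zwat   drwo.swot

4

li.dwe — σ1 onset /l/, coda /∅/ ok; σ2 onset /dw/ (1→5 rises), coda /∅/ ok → phonotactically legal
do.ku — σ1 onset /d/, coda /∅/ ok; σ2 onset /k/, coda /∅/ ok → phonotactically legal
ut.rwupv — violates constraint (iii): syllable 2 coda /pv/ has 2 consonants (> 1) → phonotactically illegal
gswi — violates constraint (iv): syllable 1 onset /gsw/ has 3 consonants (> 2) → phonotactically illegal
gvuz — σ1 onset /gv/ (1→2 rises), coda /z/ ok → phonotactically legal
klu.zwat — σ1 onset /kl/ (1→4 rises), coda /∅/ ok; σ2 onset /zw/ (2→5 rises), coda /t/ ok → phonotactically legal
drwo.swot — violates constraint (iv): syllable 1 onset /drw/ has 3 consonants (> 2) → phonotactically illegal
Phonotactically legal: li.dwe, do.ku, gvuz, klu.zwat → 4.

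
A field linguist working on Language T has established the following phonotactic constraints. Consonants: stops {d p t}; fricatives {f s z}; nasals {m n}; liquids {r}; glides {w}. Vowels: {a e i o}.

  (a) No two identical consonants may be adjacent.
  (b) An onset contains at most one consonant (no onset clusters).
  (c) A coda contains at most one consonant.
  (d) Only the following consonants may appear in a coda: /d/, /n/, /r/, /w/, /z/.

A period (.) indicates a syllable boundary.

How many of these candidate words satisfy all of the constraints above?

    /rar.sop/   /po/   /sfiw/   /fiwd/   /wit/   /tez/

2

/rar.sop/ — violates constraint (d): syllable 2 coda contains /p/, which is not a licensed coda consonant → phonotactically illegal
/po/ — σ1 onset /p/, coda /∅/ ok → phonotactically legal
/sfiw/ — violates constraint (b): syllable 1 onset /sf/ has 2 consonants (> 1) → phonotactically illegal
/fiwd/ — violates constraint (c): syllable 1 coda /wd/ has 2 consonants (> 1) → phonotactically illegal
/wit/ — violates constraint (d): syllable 1 coda contains /t/, which is not a licensed coda consonant → phonotactically illegal
/tez/ — σ1 onset /t/, coda /z/ ok → phonotactically legal
Phonotactically legal: /po/, /tez/ → 2.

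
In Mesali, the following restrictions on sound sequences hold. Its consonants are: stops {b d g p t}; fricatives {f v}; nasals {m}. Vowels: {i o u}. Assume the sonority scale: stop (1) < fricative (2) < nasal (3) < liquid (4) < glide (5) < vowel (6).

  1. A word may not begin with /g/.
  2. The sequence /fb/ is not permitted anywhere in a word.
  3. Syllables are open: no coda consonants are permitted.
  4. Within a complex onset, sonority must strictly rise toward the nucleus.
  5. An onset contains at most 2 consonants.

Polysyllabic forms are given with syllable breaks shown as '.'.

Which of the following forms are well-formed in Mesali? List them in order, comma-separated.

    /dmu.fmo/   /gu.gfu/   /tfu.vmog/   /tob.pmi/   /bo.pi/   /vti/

/dmu.fmo/, /bo.pi/

/dmu.fmo/ — σ1 onset /dm/ (1→3 rises), coda /∅/ ok; σ2 onset /fm/ (2→3 rises), coda /∅/ ok → well-formed
/gu.gfu/ — violates constraint 1: word begins with /g/ → ill-formed
/tfu.vmog/ — violates constraint 3: syllable 2 coda /g/ has 1 consonant (> 0) → ill-formed
/tob.pmi/ — violates constraint 3: syllable 1 coda /b/ has 1 consonant (> 0) → ill-formed
/bo.pi/ — σ1 onset /b/, coda /∅/ ok; σ2 onset /p/, coda /∅/ ok → well-formed
/vti/ — violates constraint 4: syllable 1 onset /vt/: /v/ (fricative, 2) → /t/ (stop, 1) does not rise → ill-formed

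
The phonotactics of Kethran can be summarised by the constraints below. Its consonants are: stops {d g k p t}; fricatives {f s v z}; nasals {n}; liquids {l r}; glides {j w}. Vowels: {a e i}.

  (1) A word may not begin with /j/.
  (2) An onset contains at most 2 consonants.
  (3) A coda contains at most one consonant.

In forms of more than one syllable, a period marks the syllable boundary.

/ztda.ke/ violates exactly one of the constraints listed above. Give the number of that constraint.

2

/ztda.ke/: syllable 1 onset /ztd/ has 3 consonants (> 2).
This is a violation of constraint 2: "An onset contains at most 2 consonants."
The remaining constraints (1, 3) are satisfied.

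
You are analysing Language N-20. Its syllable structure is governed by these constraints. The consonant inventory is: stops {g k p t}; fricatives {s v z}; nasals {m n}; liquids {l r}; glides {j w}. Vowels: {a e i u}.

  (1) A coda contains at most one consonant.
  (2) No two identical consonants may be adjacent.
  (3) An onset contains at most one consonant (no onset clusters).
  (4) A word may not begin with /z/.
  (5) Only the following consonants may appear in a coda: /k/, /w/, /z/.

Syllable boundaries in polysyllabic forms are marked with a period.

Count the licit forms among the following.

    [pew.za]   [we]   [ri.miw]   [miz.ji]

4

[pew.za] — σ1 onset /p/, coda /w/ ok; σ2 onset /z/, coda /∅/ ok → licit
[we] — σ1 onset /w/, coda /∅/ ok → licit
[ri.miw] — σ1 onset /r/, coda /∅/ ok; σ2 onset /m/, coda /w/ ok → licit
[miz.ji] — σ1 onset /m/, coda /z/ ok; σ2 onset /j/, coda /∅/ ok → licit
Licit: [pew.za], [we], [ri.miw], [miz.ji] → 4.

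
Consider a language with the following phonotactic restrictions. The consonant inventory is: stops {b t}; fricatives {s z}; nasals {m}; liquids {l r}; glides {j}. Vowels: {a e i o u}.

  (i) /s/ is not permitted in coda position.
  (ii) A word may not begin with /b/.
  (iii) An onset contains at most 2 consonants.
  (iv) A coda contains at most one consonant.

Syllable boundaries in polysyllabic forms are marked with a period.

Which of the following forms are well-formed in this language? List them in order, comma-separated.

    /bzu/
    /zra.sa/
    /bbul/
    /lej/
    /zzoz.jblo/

/zra.sa/, /lej/

/bzu/ — violates constraint (ii): word begins with /b/ → ill-formed
/zra.sa/ — σ1 onset /zr/ (2C), coda /∅/ ok; σ2 onset /s/, coda /∅/ ok → well-formed
/bbul/ — violates constraint (ii): word begins with /b/ → ill-formed
/lej/ — σ1 onset /l/, coda /j/ ok → well-formed
/zzoz.jblo/ — violates constraint (iii): syllable 2 onset /jbl/ has 3 consonants (> 2) → ill-formed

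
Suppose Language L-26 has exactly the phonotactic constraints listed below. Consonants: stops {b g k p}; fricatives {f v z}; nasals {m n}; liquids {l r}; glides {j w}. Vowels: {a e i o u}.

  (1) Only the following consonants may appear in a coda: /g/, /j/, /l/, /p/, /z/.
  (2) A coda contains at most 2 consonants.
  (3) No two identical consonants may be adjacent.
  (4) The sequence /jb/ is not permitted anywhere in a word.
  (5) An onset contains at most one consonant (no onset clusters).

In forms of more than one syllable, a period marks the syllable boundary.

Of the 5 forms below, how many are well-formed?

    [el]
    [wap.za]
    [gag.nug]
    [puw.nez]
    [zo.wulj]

[el] — σ1 onset /∅/, coda /l/ ok → well-formed
[wap.za] — σ1 onset /w/, coda /p/ ok; σ2 onset /z/, coda /∅/ ok → well-formed
[gag.nug] — σ1 onset /g/, coda /g/ ok; σ2 onset /n/, coda /g/ ok → well-formed
[puw.nez] — violates constraint 1: syllable 1 coda contains /w/, which is not a licensed coda consonant → ill-formed
[zo.wulj] — σ1 onset /z/, coda /∅/ ok; σ2 onset /w/, coda /lj/ (2C) ok → well-formed
Well-formed: [el], [wap.za], [gag.nug], [zo.wulj] → 4.

4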